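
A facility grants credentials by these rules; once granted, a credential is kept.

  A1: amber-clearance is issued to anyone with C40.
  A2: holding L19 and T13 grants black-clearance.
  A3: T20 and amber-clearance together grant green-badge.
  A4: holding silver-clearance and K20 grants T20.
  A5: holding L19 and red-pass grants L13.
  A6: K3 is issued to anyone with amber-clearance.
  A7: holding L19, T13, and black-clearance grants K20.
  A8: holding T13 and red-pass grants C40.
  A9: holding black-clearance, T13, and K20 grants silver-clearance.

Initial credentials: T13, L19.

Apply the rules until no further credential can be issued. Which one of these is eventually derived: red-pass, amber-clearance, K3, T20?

T20

Holding L19 and T13 grants black-clearance (A2).
Holding L19, T13, and black-clearance grants K20 (A7).
Holding black-clearance, T13, and K20 grants silver-clearance (A9).
Holding silver-clearance and K20 grants T20 (A4).
amber-clearance would need C40 (A1), but C40 is never granted. K3 would need amber-clearance (A6), but amber-clearance is never granted. No rule produces red-pass, and it is not given.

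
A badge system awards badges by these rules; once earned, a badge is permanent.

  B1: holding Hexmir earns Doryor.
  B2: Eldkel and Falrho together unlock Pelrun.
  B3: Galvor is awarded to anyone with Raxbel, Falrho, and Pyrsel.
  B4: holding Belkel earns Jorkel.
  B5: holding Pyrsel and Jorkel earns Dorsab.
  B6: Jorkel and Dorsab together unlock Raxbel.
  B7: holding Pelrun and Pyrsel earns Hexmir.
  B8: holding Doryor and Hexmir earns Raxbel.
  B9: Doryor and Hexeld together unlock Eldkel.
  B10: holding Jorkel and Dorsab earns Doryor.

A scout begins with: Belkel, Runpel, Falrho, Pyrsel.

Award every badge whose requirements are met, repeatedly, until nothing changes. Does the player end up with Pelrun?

No

Pelrun would need Eldkel and Falrho (B2), but Eldkel is never earned.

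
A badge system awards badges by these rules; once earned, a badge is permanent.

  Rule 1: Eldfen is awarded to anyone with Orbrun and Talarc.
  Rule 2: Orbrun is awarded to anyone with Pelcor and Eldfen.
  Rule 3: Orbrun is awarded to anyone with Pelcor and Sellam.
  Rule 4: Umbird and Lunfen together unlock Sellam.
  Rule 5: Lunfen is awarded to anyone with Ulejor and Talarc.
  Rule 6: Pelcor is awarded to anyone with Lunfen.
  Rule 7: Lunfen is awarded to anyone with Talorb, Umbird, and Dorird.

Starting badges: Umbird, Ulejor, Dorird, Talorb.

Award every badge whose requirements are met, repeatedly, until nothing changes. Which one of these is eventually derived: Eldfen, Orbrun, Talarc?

With Talorb, Umbird, and Dorird, Lunfen is earned (Rule 7).
With Umbird and Lunfen, Sellam is earned (Rule 4).
With Lunfen, Pelcor is earned (Rule 6).
With Pelcor and Sellam, Orbrun is earned (Rule 3).
Eldfen would need Orbrun and Talarc (Rule 1), but Talarc is never earned. No rule produces Talarc, and it is not given.

Orbrun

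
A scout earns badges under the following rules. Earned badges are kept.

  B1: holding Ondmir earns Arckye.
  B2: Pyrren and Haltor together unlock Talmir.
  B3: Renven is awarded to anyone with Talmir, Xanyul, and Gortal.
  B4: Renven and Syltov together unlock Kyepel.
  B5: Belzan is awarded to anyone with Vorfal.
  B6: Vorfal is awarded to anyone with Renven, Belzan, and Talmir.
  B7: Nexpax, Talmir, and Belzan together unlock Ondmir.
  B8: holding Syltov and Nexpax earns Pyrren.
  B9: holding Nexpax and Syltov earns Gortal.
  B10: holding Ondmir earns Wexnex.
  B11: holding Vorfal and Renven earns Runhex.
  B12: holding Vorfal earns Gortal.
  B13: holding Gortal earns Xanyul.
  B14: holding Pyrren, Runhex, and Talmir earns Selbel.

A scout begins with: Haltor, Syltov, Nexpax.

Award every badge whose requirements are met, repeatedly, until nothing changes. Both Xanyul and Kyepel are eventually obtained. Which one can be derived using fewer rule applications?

Xanyul: With Nexpax and Syltov, Gortal is earned (B9). With Gortal, Xanyul is earned (B13). [2 rule applications]
Kyepel: With Nexpax and Syltov, Gortal is earned (B9). With Syltov and Nexpax, Pyrren is earned (B8). With Gortal, Xanyul is earned (B13). With Pyrren and Haltor, Talmir is earned (B2). With Talmir, Xanyul, and Gortal, Renven is earned (B3). With Renven and Syltov, Kyepel is earned (B4). [6 rule applications]
Xanyul needs fewer.

Xanyul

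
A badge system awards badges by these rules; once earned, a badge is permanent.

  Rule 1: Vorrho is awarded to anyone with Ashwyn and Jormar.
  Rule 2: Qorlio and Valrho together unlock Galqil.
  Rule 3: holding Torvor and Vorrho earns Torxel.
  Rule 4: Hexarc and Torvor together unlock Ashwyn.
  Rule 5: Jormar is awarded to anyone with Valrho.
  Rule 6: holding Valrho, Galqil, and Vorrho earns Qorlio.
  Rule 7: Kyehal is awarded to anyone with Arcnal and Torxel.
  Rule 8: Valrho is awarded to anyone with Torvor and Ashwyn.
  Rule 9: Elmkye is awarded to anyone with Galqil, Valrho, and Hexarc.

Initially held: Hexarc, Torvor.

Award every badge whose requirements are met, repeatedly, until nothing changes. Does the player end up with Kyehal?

No

Kyehal would need Arcnal and Torxel (Rule 7), but Arcnal is never earned.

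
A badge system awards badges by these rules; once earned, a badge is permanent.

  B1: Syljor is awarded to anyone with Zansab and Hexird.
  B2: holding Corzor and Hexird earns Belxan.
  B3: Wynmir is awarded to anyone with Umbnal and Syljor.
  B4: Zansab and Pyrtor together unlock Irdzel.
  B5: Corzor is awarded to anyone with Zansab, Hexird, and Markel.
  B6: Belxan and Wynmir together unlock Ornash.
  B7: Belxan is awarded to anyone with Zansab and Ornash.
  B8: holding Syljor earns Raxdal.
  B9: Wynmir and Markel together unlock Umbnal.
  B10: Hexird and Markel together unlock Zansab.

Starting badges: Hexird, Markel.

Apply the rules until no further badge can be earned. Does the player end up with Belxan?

Yes

With Hexird and Markel, Zansab is earned (B10).
With Zansab, Hexird, and Markel, Corzor is earned (B5).
With Corzor and Hexird, Belxan is earned (B2).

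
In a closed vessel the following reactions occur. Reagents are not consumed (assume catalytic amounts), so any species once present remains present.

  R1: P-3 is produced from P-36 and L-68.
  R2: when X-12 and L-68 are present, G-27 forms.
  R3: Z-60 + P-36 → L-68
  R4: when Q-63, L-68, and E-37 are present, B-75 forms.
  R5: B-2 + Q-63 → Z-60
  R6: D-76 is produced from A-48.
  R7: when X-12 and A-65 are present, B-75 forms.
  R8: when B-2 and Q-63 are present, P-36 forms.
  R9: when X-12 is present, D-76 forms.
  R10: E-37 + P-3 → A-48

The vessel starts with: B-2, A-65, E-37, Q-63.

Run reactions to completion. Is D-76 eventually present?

B-2 and Q-63 present → Z-60 forms (R5).
B-2 and Q-63 present → P-36 forms (R8).
Z-60 and P-36 present → L-68 forms (R3).
P-36 and L-68 present → P-3 forms (R1).
E-37 and P-3 present → A-48 forms (R10).
A-48 present → D-76 forms (R6).

Yes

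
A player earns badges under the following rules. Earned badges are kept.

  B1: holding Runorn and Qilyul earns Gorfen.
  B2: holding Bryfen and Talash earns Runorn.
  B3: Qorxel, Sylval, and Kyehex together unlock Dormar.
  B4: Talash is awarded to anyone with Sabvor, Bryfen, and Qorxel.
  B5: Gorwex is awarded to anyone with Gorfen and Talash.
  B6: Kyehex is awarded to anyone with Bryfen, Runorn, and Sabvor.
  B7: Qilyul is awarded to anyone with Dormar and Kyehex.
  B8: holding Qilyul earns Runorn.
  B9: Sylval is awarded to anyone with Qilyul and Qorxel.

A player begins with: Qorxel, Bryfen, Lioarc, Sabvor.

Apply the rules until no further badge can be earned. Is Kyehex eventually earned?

Yes

With Sabvor, Bryfen, and Qorxel, Talash is earned (B4).
With Bryfen and Talash, Runorn is earned (B2).
With Bryfen, Runorn, and Sabvor, Kyehex is earned (B6).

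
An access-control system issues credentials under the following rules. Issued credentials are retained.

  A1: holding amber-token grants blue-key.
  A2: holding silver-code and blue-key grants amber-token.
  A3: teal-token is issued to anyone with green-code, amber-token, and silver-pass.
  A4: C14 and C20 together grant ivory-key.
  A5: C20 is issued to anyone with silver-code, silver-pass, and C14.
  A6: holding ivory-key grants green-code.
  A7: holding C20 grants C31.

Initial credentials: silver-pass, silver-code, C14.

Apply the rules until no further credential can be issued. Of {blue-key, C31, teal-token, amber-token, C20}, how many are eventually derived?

2

Holding silver-code, silver-pass, and C14 grants C20 (A5).
Holding C20 grants C31 (A7).
blue-key would need amber-token (A1), but amber-token is never granted.
C31: reached.
teal-token would need green-code, amber-token, and silver-pass (A3), but amber-token is never granted.
amber-token would need silver-code and blue-key (A2), but blue-key is never granted.
C20: reached.
Reached: C31 and C20 — 2 of the 5.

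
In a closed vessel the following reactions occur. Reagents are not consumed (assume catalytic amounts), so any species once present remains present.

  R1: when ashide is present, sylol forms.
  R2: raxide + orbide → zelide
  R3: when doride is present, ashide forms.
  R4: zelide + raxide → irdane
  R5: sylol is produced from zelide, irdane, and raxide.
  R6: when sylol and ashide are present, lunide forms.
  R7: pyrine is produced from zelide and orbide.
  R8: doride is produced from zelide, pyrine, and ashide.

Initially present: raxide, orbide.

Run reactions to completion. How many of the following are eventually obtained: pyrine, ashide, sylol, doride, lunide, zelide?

raxide and orbide present → zelide forms (R2).
zelide and orbide present → pyrine forms (R7).
zelide and raxide present → irdane forms (R4).
zelide, irdane, and raxide present → sylol forms (R5).
pyrine: reached.
ashide would need doride (R3), but doride never forms.
sylol: reached.
doride would need zelide, pyrine, and ashide (R8), but ashide never forms.
lunide would need sylol and ashide (R6), but ashide never forms.
zelide: reached.
Reached: pyrine, sylol, and zelide — 3 of the 6.

3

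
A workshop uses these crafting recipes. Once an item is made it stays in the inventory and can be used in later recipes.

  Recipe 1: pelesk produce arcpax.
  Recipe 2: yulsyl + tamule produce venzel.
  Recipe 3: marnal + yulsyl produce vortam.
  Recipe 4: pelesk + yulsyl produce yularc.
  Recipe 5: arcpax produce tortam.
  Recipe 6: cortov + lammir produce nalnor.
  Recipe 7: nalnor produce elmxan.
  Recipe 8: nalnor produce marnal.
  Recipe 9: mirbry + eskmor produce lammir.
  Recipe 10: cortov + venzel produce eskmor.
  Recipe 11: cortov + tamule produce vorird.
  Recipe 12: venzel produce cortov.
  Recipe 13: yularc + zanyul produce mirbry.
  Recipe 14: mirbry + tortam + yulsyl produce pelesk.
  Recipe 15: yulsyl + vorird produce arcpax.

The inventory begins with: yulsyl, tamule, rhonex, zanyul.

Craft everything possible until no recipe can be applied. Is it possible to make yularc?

yularc would need pelesk and yulsyl (Recipe 4), but pelesk is never obtained.

No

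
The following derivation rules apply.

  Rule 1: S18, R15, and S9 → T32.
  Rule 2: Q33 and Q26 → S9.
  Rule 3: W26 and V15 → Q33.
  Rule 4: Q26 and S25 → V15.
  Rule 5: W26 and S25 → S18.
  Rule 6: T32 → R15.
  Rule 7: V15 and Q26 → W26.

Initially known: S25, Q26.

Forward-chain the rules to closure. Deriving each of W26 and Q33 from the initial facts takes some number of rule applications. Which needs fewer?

W26

W26: From Q26 and S25, Rule 4 gives V15. From V15 and Q26, Rule 7 gives W26. [2 rule applications]
Q33: From Q26 and S25, Rule 4 gives V15. V15 and Q26 hold, so W26 follows (Rule 7). W26 and V15 hold, so Q33 follows (Rule 3). [3 rule applications]
W26 needs fewer.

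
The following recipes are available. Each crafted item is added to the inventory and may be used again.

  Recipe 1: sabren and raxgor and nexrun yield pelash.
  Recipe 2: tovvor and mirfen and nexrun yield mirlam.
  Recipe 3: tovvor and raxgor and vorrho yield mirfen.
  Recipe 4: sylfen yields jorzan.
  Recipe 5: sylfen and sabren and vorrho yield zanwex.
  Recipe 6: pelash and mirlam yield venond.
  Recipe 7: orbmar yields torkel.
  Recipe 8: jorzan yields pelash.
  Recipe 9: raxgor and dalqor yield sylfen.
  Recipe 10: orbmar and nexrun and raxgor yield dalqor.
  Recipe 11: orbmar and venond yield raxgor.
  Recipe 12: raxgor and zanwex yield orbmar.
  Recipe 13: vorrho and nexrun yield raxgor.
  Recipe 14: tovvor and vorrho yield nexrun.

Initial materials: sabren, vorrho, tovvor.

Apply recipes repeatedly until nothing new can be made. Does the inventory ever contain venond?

Yes

Using Recipe 14, tovvor and vorrho make nexrun.
vorrho and nexrun → raxgor (Recipe 13).
Using Recipe 1, sabren, raxgor, and nexrun make pelash.
Using Recipe 3, tovvor, raxgor, and vorrho make mirfen.
Using Recipe 2, tovvor, mirfen, and nexrun make mirlam.
Using Recipe 6, pelash and mirlam make venond.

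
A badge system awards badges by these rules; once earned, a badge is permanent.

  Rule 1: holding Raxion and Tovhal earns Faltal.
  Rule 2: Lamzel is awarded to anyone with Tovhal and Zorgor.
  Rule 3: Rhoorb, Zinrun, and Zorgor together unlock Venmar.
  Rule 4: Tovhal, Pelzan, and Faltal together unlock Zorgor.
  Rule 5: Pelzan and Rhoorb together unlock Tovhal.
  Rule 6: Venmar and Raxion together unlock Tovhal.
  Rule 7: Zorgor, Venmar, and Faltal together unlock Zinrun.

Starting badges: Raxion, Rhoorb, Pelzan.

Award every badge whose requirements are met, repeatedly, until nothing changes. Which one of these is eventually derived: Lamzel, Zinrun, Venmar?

With Pelzan and Rhoorb, Tovhal is earned (Rule 5).
With Raxion and Tovhal, Faltal is earned (Rule 1).
With Tovhal, Pelzan, and Faltal, Zorgor is earned (Rule 4).
With Tovhal and Zorgor, Lamzel is earned (Rule 2).
Zinrun would need Zorgor, Venmar, and Faltal (Rule 7), but Venmar is never earned. Venmar would need Rhoorb, Zinrun, and Zorgor (Rule 3), but Zinrun is never earned.

Lamzel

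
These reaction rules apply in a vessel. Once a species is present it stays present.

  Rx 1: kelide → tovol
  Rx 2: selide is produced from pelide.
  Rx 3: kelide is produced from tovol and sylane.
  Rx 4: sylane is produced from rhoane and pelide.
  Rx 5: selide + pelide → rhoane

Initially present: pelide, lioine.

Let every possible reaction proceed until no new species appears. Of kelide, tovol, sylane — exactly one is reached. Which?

sylane

pelide present → selide forms (Rx 2).
selide and pelide present → rhoane forms (Rx 5).
rhoane and pelide present → sylane forms (Rx 4).
tovol would need kelide (Rx 1), but kelide never forms. kelide would need tovol and sylane (Rx 3), but tovol never forms.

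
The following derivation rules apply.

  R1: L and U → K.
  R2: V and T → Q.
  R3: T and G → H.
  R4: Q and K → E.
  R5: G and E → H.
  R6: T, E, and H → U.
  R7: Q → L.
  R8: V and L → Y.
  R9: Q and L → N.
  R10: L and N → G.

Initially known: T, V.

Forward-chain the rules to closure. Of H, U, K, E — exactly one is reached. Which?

H

From V and T, R2 gives Q.
From Q, R7 gives L.
Q and L hold, so N follows (R9).
L and N hold, so G follows (R10).
T and G hold, so H follows (R3).
K would need L and U (R1), but U is never established. U would need T, E, and H (R6), but E is never established. E would need Q and K (R4), but K is never established.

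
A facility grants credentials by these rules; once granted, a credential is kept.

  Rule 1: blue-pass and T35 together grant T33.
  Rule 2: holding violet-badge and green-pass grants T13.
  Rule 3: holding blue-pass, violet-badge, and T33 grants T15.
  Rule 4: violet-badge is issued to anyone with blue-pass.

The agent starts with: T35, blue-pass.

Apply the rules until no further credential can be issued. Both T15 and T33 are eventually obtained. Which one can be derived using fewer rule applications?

T33: Holding blue-pass and T35 grants T33 (Rule 1). [1 rule application]
T15: Holding blue-pass grants violet-badge (Rule 4). Holding blue-pass and T35 grants T33 (Rule 1). Holding blue-pass, violet-badge, and T33 grants T15 (Rule 3). [3 rule applications]
T33 needs fewer.

T33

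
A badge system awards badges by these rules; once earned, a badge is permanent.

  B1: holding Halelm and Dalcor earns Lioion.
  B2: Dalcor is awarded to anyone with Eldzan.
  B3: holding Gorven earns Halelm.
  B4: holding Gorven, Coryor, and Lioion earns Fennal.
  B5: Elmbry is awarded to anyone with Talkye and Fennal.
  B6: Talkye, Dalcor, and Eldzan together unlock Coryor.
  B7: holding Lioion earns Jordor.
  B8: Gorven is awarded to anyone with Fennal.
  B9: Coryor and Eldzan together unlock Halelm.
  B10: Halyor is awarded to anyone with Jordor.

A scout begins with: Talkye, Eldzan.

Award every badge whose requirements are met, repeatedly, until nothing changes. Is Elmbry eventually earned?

No

Elmbry would need Talkye and Fennal (B5), but Fennal is never earned.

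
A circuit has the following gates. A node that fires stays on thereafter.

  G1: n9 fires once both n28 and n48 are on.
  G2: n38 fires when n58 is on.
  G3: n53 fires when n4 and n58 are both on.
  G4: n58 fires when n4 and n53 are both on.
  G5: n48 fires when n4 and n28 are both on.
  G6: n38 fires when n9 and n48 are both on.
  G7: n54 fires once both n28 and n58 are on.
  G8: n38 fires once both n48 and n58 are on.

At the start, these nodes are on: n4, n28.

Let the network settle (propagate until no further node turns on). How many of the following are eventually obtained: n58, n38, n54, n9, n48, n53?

3

n4 and n28 are on, so n48 fires (G5).
n28 and n48 are on, so n9 fires (G1).
n9 and n48 are on, so n38 fires (G6).
n58 would need n4 and n53 (G4), but n53 never turns on.
n38: reached.
n54 would need n28 and n58 (G7), but n58 never turns on.
n9: reached.
n48: reached.
n53 would need n4 and n58 (G3), but n58 never turns on.
Reached: n38, n9, and n48 — 3 of the 6.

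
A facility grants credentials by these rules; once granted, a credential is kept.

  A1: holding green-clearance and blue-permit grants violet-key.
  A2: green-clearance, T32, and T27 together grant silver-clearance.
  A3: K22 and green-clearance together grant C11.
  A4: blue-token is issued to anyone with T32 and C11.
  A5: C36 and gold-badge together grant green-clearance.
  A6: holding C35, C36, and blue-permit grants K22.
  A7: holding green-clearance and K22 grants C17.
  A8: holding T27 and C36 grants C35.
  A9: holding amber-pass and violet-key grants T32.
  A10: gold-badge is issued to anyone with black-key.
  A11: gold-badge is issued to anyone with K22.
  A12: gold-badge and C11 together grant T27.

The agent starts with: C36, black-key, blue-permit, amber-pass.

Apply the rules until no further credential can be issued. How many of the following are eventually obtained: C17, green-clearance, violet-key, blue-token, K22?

2

Holding black-key grants gold-badge (A10).
Holding C36 and gold-badge grants green-clearance (A5).
Holding green-clearance and blue-permit grants violet-key (A1).
C17 would need green-clearance and K22 (A7), but K22 is never granted.
green-clearance: reached.
violet-key: reached.
blue-token would need T32 and C11 (A4), but C11 is never granted.
K22 would need C35, C36, and blue-permit (A6), but C35 is never granted.
Reached: green-clearance and violet-key — 2 of the 5.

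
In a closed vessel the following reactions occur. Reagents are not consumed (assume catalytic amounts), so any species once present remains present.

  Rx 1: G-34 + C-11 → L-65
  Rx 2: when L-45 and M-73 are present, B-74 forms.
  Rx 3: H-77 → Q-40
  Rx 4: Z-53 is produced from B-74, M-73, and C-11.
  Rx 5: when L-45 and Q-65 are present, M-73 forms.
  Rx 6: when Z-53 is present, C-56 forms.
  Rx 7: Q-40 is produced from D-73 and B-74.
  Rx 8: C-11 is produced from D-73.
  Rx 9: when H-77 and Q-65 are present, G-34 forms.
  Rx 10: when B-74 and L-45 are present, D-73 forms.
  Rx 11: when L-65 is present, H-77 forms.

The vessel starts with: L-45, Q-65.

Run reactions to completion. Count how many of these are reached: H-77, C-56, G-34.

L-45 and Q-65 present → M-73 forms (Rx 5).
L-45 and M-73 present → B-74 forms (Rx 2).
B-74 and L-45 present → D-73 forms (Rx 10).
D-73 present → C-11 forms (Rx 8).
B-74, M-73, and C-11 present → Z-53 forms (Rx 4).
Z-53 present → C-56 forms (Rx 6).
H-77 would need L-65 (Rx 11), but L-65 never forms.
C-56: reached.
G-34 would need H-77 and Q-65 (Rx 9), but H-77 never forms.
Reached: C-56 — 1 of the 3.

1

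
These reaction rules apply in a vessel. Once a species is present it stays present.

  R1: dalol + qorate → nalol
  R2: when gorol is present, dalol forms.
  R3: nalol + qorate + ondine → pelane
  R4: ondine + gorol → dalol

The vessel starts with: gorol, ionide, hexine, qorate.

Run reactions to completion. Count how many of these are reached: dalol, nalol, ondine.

gorol present → dalol forms (R2).
dalol and qorate present → nalol forms (R1).
dalol: reached.
nalol: reached.
No rule produces ondine, and it is not given.
Reached: dalol and nalol — 2 of the 3.

2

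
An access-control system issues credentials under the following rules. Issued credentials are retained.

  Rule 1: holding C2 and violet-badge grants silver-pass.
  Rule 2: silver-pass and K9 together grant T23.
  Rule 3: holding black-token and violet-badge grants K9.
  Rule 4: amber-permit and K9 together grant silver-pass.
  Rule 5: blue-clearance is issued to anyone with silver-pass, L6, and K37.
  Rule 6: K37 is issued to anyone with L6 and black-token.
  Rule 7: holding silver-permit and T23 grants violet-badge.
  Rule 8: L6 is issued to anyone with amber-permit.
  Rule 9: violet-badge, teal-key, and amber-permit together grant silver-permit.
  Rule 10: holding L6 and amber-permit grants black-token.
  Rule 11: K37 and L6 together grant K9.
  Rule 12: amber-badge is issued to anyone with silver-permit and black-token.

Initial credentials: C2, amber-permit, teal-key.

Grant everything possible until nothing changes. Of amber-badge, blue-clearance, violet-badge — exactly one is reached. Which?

blue-clearance

Holding amber-permit grants L6 (Rule 8).
Holding L6 and amber-permit grants black-token (Rule 10).
Holding L6 and black-token grants K37 (Rule 6).
Holding K37 and L6 grants K9 (Rule 11).
Holding amber-permit and K9 grants silver-pass (Rule 4).
Holding silver-pass, L6, and K37 grants blue-clearance (Rule 5).
amber-badge would need silver-permit and black-token (Rule 12), but silver-permit is never granted. violet-badge would need silver-permit and T23 (Rule 7), but silver-permit is never granted.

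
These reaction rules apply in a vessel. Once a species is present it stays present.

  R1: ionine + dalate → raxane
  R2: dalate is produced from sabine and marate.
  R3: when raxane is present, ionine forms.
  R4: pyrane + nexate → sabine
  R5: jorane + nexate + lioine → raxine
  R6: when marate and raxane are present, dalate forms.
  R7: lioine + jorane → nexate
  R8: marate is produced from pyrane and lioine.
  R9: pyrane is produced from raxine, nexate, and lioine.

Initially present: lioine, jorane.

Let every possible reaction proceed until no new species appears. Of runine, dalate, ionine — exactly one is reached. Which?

lioine and jorane present → nexate forms (R7).
jorane, nexate, and lioine present → raxine forms (R5).
raxine, nexate, and lioine present → pyrane forms (R9).
pyrane and lioine present → marate forms (R8).
pyrane and nexate present → sabine forms (R4).
sabine and marate present → dalate forms (R2).
ionine would need raxane (R3), but raxane never forms. No rule produces runine, and it is not given.

dalate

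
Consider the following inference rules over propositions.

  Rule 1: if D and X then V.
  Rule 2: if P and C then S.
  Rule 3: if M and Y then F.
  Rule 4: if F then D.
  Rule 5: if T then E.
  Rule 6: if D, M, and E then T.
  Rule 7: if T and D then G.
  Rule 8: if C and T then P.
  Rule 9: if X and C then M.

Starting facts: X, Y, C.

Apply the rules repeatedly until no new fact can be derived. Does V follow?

From X and C, Rule 9 gives M.
From M and Y, Rule 3 gives F.
From F, Rule 4 gives D.
D and X hold, so V follows (Rule 1).

Yes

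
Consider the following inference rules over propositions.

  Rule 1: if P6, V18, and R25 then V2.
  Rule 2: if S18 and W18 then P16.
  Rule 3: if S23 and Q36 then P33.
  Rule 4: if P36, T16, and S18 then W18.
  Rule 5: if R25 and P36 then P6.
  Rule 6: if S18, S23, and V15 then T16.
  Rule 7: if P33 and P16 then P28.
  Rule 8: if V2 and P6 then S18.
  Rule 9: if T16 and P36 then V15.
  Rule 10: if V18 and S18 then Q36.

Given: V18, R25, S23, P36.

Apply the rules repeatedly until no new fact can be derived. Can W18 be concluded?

No

W18 would need P36, T16, and S18 (Rule 4), but T16 is never established.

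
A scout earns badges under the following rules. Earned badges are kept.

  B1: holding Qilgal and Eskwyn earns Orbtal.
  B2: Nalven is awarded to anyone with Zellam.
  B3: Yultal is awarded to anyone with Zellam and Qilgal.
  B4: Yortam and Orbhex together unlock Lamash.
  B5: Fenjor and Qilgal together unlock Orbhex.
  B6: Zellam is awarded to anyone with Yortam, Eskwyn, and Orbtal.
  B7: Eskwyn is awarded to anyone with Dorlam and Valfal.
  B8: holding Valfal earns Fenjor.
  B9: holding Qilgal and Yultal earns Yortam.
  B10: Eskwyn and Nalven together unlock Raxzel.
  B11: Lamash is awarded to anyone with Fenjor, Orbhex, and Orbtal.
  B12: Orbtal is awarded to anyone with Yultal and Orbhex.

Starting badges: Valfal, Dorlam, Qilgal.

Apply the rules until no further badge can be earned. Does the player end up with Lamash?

Yes

With Valfal, Fenjor is earned (B8).
With Dorlam and Valfal, Eskwyn is earned (B7).
With Fenjor and Qilgal, Orbhex is earned (B5).
With Qilgal and Eskwyn, Orbtal is earned (B1).
With Fenjor, Orbhex, and Orbtal, Lamash is earned (B11).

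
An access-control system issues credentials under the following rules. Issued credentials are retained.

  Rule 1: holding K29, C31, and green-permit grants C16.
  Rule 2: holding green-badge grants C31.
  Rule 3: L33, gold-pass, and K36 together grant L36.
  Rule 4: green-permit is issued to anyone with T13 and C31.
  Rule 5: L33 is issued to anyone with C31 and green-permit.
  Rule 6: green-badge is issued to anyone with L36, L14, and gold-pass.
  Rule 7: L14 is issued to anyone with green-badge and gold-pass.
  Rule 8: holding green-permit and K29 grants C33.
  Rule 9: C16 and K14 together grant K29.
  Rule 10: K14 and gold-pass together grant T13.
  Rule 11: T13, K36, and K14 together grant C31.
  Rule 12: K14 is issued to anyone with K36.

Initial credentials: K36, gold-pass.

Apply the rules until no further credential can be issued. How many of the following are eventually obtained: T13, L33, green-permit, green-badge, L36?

4

Holding K36 grants K14 (Rule 12).
Holding K14 and gold-pass grants T13 (Rule 10).
Holding T13, K36, and K14 grants C31 (Rule 11).
Holding T13 and C31 grants green-permit (Rule 4).
Holding C31 and green-permit grants L33 (Rule 5).
Holding L33, gold-pass, and K36 grants L36 (Rule 3).
T13: reached.
L33: reached.
green-permit: reached.
green-badge would need L36, L14, and gold-pass (Rule 6), but L14 is never granted.
L36: reached.
Reached: T13, L33, green-permit, and L36 — 4 of the 5.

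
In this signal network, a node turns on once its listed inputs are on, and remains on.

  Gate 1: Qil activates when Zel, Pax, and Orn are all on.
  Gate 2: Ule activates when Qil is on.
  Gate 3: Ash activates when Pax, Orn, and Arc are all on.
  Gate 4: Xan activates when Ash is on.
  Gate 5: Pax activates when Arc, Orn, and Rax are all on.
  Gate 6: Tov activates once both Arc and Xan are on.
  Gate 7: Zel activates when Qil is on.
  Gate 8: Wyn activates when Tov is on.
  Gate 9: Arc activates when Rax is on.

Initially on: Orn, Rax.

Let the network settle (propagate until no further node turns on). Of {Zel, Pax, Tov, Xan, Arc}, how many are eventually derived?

Rax is on, so Arc activates (Gate 9).
Gate 5: Arc, Orn, and Rax on → Pax on.
Pax, Orn, and Arc are on, so Ash activates (Gate 3).
Ash is on, so Xan activates (Gate 4).
Gate 6: Arc and Xan on → Tov on.
Zel would need Qil (Gate 7), but Qil never turns on.
Pax: reached.
Tov: reached.
Xan: reached.
Arc: reached.
Reached: Pax, Tov, Xan, and Arc — 4 of the 5.

4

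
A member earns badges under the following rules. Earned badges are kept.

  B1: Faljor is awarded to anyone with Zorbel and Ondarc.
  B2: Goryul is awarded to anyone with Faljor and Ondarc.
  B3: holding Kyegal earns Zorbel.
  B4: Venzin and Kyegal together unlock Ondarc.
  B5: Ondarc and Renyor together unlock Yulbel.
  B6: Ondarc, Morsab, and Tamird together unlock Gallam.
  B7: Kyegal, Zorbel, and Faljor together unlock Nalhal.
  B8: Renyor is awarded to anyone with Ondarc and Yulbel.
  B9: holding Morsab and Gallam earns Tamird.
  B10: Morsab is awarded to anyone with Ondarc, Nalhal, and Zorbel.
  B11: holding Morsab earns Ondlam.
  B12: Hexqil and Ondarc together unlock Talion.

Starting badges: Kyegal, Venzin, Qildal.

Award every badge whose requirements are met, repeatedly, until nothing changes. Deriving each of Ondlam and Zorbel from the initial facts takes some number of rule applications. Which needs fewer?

Zorbel

Zorbel: With Kyegal, Zorbel is earned (B3). [1 rule application]
Ondlam: With Kyegal, Zorbel is earned (B3). With Venzin and Kyegal, Ondarc is earned (B4). With Zorbel and Ondarc, Faljor is earned (B1). With Kyegal, Zorbel, and Faljor, Nalhal is earned (B7). With Ondarc, Nalhal, and Zorbel, Morsab is earned (B10). With Morsab, Ondlam is earned (B11). [6 rule applications]
Zorbel needs fewer.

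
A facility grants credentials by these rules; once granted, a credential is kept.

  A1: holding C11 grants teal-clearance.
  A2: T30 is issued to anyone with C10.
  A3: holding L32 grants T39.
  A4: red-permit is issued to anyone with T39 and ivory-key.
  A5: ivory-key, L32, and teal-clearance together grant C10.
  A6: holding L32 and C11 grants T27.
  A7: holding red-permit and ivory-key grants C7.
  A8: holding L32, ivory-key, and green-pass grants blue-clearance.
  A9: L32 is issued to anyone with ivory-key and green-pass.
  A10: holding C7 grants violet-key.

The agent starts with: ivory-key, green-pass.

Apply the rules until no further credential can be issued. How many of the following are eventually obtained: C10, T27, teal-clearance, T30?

C10 would need ivory-key, L32, and teal-clearance (A5), but teal-clearance is never granted.
T27 would need L32 and C11 (A6), but C11 is never granted.
teal-clearance would need C11 (A1), but C11 is never granted.
T30 would need C10 (A2), but C10 is never granted.
None of the 4 are reached.

0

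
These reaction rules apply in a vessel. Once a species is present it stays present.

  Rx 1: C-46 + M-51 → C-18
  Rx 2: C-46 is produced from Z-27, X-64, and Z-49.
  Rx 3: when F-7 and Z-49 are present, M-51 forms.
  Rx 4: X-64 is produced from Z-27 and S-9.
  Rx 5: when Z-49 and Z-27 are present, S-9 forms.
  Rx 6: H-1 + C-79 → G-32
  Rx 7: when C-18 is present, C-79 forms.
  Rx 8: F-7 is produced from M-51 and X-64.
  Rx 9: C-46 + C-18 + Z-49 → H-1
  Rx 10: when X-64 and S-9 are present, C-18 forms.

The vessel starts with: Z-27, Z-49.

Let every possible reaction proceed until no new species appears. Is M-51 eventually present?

M-51 would need F-7 and Z-49 (Rx 3), but F-7 never forms.

No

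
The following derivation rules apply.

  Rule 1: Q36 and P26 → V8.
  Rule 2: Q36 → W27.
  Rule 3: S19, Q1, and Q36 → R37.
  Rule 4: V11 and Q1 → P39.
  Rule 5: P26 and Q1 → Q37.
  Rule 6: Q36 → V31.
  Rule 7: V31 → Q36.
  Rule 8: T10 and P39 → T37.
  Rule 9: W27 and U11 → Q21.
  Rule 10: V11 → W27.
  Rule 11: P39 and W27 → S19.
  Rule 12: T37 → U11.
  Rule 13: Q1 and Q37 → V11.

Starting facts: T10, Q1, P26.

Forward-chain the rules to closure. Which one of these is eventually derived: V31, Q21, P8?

Q21

P26 and Q1 hold, so Q37 follows (Rule 5).
From Q1 and Q37, Rule 13 gives V11.
From V11, Rule 10 gives W27.
V11 and Q1 hold, so P39 follows (Rule 4).
T10 and P39 hold, so T37 follows (Rule 8).
T37 holds, so U11 follows (Rule 12).
From W27 and U11, Rule 9 gives Q21.
No rule produces P8, and it is not given. V31 would need Q36 (Rule 6), but Q36 is never established.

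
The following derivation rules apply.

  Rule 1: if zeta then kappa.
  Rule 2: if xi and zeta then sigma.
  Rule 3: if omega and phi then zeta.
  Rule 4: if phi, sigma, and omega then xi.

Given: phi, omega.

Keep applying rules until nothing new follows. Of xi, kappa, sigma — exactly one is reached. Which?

omega and phi hold, so zeta follows (Rule 3).
From zeta, Rule 1 gives kappa.
xi would need phi, sigma, and omega (Rule 4), but sigma is never established. sigma would need xi and zeta (Rule 2), but xi is never established.

kappa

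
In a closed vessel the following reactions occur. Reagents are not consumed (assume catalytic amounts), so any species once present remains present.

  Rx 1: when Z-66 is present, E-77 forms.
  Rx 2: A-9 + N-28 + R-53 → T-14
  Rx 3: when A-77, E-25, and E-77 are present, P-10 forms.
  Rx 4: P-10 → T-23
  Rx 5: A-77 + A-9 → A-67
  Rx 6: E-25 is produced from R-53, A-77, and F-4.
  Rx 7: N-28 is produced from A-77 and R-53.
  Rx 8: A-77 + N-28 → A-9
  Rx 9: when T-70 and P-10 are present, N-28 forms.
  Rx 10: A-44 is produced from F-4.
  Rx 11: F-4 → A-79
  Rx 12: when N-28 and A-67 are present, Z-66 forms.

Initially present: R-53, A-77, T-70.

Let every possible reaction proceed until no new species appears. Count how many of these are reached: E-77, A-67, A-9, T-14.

A-77 and R-53 present → N-28 forms (Rx 7).
A-77 and N-28 present → A-9 forms (Rx 8).
A-9, N-28, and R-53 present → T-14 forms (Rx 2).
A-77 and A-9 present → A-67 forms (Rx 5).
N-28 and A-67 present → Z-66 forms (Rx 12).
Z-66 present → E-77 forms (Rx 1).
E-77: reached.
A-67: reached.
A-9: reached.
T-14: reached.
All 4 are reached.

4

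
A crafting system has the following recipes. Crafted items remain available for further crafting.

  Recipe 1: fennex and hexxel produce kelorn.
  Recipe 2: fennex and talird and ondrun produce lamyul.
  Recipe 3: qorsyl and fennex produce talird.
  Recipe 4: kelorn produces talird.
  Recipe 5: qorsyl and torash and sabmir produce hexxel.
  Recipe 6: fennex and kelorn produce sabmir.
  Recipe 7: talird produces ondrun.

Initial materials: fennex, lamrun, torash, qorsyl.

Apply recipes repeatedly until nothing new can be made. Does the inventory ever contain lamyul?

Yes

Using Recipe 3, qorsyl and fennex make talird.
Using Recipe 7, talird makes ondrun.
fennex and talird and ondrun → lamyul (Recipe 2).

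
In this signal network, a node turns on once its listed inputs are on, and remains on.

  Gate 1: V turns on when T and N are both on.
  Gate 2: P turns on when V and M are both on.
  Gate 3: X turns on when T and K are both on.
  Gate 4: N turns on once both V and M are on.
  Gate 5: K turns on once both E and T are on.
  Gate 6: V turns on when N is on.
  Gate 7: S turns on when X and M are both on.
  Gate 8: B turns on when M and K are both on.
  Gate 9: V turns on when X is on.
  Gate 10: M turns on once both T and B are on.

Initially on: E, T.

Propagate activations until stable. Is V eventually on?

Yes

E and T are on, so K turns on (Gate 5).
Gate 3: T and K on → X on.
X is on, so V turns on (Gate 9).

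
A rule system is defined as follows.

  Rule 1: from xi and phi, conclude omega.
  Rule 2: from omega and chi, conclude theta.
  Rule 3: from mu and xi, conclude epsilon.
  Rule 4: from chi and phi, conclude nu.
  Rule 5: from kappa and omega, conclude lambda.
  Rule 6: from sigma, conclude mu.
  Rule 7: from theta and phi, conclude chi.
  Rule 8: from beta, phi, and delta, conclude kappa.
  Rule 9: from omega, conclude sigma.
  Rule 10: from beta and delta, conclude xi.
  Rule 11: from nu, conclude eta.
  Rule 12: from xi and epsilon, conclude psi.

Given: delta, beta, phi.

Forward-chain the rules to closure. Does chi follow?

chi would need theta and phi (Rule 7), but theta is never established.

No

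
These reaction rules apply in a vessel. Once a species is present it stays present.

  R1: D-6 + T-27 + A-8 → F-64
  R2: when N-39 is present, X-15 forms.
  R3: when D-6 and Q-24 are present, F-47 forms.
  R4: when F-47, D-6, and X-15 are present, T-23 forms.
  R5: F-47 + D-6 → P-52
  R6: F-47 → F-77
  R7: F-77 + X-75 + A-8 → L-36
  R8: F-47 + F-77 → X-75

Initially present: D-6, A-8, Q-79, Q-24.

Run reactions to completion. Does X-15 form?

X-15 would need N-39 (R2), but N-39 never forms.

No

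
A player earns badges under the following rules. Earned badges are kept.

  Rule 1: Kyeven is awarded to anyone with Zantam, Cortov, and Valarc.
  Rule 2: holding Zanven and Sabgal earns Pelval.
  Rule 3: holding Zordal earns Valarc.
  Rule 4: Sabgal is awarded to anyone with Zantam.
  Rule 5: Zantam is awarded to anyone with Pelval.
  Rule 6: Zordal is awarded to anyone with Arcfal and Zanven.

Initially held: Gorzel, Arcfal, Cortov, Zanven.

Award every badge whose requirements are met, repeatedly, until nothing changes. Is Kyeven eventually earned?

No

Kyeven would need Zantam, Cortov, and Valarc (Rule 1), but Zantam is never earned.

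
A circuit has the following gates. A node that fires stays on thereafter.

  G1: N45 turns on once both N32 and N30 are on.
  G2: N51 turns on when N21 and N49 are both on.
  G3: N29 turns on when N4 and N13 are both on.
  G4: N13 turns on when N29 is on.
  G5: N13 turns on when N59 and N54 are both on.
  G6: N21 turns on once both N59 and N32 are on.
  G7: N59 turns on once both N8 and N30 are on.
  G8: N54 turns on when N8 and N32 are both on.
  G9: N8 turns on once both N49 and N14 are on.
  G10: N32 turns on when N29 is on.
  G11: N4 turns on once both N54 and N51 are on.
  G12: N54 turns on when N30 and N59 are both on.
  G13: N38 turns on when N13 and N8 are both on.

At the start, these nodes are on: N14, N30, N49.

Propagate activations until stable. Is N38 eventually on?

N49 and N14 are on, so N8 turns on (G9).
G7: N8 and N30 on → N59 on.
N30 and N59 are on, so N54 turns on (G12).
G5: N59 and N54 on → N13 on.
N13 and N8 are on, so N38 turns on (G13).

Yes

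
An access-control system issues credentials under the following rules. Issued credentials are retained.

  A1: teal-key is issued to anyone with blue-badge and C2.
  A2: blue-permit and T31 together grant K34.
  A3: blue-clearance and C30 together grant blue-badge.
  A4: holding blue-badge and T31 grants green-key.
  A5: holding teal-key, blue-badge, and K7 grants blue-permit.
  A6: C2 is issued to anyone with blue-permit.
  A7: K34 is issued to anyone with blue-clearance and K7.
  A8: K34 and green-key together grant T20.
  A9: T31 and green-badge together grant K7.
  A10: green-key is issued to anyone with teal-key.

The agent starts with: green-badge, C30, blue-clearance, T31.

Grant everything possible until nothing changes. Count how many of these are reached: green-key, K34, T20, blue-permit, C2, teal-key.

Holding T31 and green-badge grants K7 (A9).
Holding blue-clearance and C30 grants blue-badge (A3).
Holding blue-badge and T31 grants green-key (A4).
Holding blue-clearance and K7 grants K34 (A7).
Holding K34 and green-key grants T20 (A8).
green-key: reached.
K34: reached.
T20: reached.
blue-permit would need teal-key, blue-badge, and K7 (A5), but teal-key is never granted.
C2 would need blue-permit (A6), but blue-permit is never granted.
teal-key would need blue-badge and C2 (A1), but C2 is never granted.
Reached: green-key, K34, and T20 — 3 of the 6.

3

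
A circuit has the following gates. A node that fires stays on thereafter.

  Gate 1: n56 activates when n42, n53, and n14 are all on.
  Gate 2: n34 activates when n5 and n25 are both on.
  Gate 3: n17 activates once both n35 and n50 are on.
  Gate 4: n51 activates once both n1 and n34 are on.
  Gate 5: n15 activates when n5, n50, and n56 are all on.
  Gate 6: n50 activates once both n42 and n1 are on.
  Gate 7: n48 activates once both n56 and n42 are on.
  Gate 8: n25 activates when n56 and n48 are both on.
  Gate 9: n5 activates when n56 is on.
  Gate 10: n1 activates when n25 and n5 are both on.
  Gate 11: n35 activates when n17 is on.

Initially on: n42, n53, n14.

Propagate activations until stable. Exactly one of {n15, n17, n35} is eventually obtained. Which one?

Gate 1: n42, n53, and n14 on → n56 on.
Gate 7: n56 and n42 on → n48 on.
n56 is on, so n5 activates (Gate 9).
n56 and n48 are on, so n25 activates (Gate 8).
Gate 10: n25 and n5 on → n1 on.
Gate 6: n42 and n1 on → n50 on.
n5, n50, and n56 are on, so n15 activates (Gate 5).
n35 would need n17 (Gate 11), but n17 never turns on. n17 would need n35 and n50 (Gate 3), but n35 never turns on.

n15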